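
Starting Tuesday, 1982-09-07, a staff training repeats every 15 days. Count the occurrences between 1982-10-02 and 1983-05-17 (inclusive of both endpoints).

Occurrences land 15·i days after 1982-09-07 for i = 0, 1, 2, …
1982-10-02 is 25 days after the start; 25 ÷ 15 = 1 remainder 10; since the remainder is 10, round up to i = 2. First occurrence in the window: #3 on 1982-10-07 (2×15 = 30 days in).
1983-05-17 is 252 days after the start; 252 ÷ 15 = 16 remainder 12. Last occurrence in the window: #17 on 1983-05-05.
Occurrences #3 through #17: 15 in total.

15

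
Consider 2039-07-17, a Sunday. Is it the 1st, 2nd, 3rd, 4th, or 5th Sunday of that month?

3rd

Day 17 falls in week ⌈17/7⌉ of the month.
Days 1–7 hold the 1st Sunday, 8–14 the 2nd, 15–21 the 3rd, 22–28 the 4th, 29–31 the 5th.
17 is in the range for the 3rd.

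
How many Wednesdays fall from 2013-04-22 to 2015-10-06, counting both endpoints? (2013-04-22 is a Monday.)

2013-04-22 is a Monday; the first Wednesday on or after it is 2013-04-24 (2 days later).
From 2013-04-24 to 2015-10-06: 251 + 365 + 279 = 895 days (rest of 2013, 2014, to 2015-10-06 in 2015).
895 ÷ 7 = 127 full weeks with remainder 6, so 127 more Wednesdays after the first → 128.

128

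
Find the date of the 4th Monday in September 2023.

25 September 2023

The first Monday of September 2023 is September 4.
The 4th Monday is 3 weeks later: 4 + 21 = 25.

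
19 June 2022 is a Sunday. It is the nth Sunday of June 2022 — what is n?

Day 19 falls in week ⌈19/7⌉ of the month.
Days 1–7 hold the 1st Sunday, 8–14 the 2nd, 15–21 the 3rd, 22–28 the 4th, 29–31 the 5th.
19 is in the range for the 3rd.

3rd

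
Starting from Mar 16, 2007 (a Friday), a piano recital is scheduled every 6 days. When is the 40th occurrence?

The 40th occurrence is 39 intervals after the first: 39 × 6 = 234 days after Mar 16, 2007.
Mar has 31 days — 15 days to the end of Mar leaves 219.
Apr has 30 days (189 left).
May has 31 days (158 left).
Jun has 30 days (128 left).
Jul has 31 days (97 left).
Aug has 31 days (66 left).
Sep has 30 days (36 left).
Oct has 31 days (5 left).
5 days into Nov → Nov 5, 2007.

Nov 5, 2007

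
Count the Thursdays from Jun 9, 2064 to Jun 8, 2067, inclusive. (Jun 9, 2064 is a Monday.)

156

Jun 9, 2064 is a Monday; the first Thursday on or after it is Jun 12, 2064 (3 days later).
From Jun 12, 2064 to Jun 8, 2067: 202 + 365 + 365 + 159 = 1091 days (rest of 2064, 2065, 2066, to Jun 8, 2067 in 2067).
1091 ÷ 7 = 155 full weeks with remainder 6, so 155 more Thursdays after the first → 156.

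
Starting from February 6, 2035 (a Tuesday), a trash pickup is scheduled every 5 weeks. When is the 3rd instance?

The 3rd occurrence is 2 intervals after the first: 2 × 35 = 70 days after February 6, 2035.
February has 28 days — 22 days to the end of February leaves 48.
March has 31 days (17 left).
17 days into April → April 17, 2035.

April 17, 2035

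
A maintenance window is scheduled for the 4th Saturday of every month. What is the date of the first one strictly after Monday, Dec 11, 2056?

Dec 23, 2056

Dec 2056 starts on a Friday; its first Saturday is the 2nd, so the 4th Saturday is the 23rd — Dec 23, 2056.
Dec 23, 2056 is after Dec 11, 2056, so that is the next one.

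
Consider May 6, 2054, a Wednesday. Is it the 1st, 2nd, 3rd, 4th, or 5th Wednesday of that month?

1st

Day 6 falls in week ⌈6/7⌉ of the month.
Days 1–7 hold the 1st Wednesday, 8–14 the 2nd, 15–21 the 3rd, 22–28 the 4th, 29–31 the 5th.
6 is in the range for the 1st.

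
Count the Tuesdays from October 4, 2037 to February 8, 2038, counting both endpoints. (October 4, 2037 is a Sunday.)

18

October 4, 2037 is a Sunday; the first Tuesday on or after it is October 6, 2037 (2 days later).
From October 6, 2037 to February 8, 2038: 25 + 30 + 31 + 31 + 8 = 125 days (rest of October, November, December, January, February).
125 ÷ 7 = 17 full weeks with remainder 6, so 17 more Tuesdays after the first → 18.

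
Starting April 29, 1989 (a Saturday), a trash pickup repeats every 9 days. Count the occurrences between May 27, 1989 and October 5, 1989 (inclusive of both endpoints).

14

Occurrences land 9·i days after April 29, 1989 for i = 0, 1, 2, …
May 27, 1989 is 28 days after the start; 28 ÷ 9 = 3 remainder 1; since the remainder is 1, round up to i = 4. First occurrence in the window: #5 on June 4, 1989 (4×9 = 36 days in).
October 5, 1989 is 159 days after the start; 159 ÷ 9 = 17 remainder 6. Last occurrence in the window: #18 on September 29, 1989.
Occurrences #5 through #18: 14 in total.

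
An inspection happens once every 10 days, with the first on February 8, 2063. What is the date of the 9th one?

The 9th occurrence is 8 intervals after the first: 8 × 10 = 80 days after February 8, 2063.
February has 28 days — 20 days to the end of February leaves 60.
March has 31 days (29 left).
29 days into April → April 29, 2063.

April 29, 2063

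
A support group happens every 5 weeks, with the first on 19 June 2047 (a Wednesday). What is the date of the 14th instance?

16 September 2048

The 14th occurrence is 13 intervals after the first: 13 × 35 = 455 days after 19 June 2047.
June has 30 days — 11 days to the end of June leaves 444.
From end of June to end of 2047 is 184 days (260 left).
January has 31 days (229 left).
February has 29 days (200 left).
March has 31 days (169 left).
April has 30 days (139 left).
May has 31 days (108 left).
June has 30 days (78 left).
July has 31 days (47 left).
August has 31 days (16 left).
16 days into September → 16 September 2048.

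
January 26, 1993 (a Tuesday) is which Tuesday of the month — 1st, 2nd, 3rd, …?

Day 26 falls in week ⌈26/7⌉ of the month.
Days 1–7 hold the 1st Tuesday, 8–14 the 2nd, 15–21 the 3rd, 22–28 the 4th, 29–31 the 5th.
26 is in the range for the 4th.

4th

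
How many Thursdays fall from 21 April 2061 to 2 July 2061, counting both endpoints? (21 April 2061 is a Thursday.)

11

21 April 2061 is a Thursday; the first Thursday on or after it is 21 April 2061.
From 21 April 2061 to 2 July 2061: 9 + 31 + 30 + 2 = 72 days (rest of April, May, June, July).
72 ÷ 7 = 10 full weeks with remainder 2, so 10 more Thursdays after the first → 11.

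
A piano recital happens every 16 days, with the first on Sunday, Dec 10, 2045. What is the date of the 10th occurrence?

The 10th occurrence is 9 intervals after the first: 9 × 16 = 144 days after Dec 10, 2045.
Dec has 31 days — 21 days to the end of Dec leaves 123.
Jan has 31 days (92 left).
Feb has 28 days (64 left).
Mar has 31 days (33 left).
Apr has 30 days (3 left).
3 days into May → May 3, 2046.

May 3, 2046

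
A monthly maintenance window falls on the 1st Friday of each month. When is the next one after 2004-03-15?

2004-04-02

March 2004 starts on a Monday, so its 1st Friday is 2004-03-05 (4 days in).
That is not after 2004-03-15, so look at April 2004.
April 2004 starts on a Thursday, so its 1st Friday is 2004-04-02 (1 day in).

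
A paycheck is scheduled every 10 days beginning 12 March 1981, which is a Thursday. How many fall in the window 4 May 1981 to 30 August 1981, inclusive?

12

Occurrences land 10·i days after 12 March 1981 for i = 0, 1, 2, …
4 May 1981 is 53 days after the start; 53 ÷ 10 = 5 remainder 3; since the remainder is 3, round up to i = 6. First occurrence in the window: #7 on 11 May 1981 (6×10 = 60 days in).
30 August 1981 is 171 days after the start; 171 ÷ 10 = 17 remainder 1. Last occurrence in the window: #18 on 29 August 1981.
Occurrences #7 through #18: 12 in total.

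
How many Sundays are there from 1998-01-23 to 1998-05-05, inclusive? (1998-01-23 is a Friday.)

15

1998-01-23 is a Friday; the first Sunday on or after it is 1998-01-25 (2 days later).
From 1998-01-25 to 1998-05-05: 6 + 28 + 31 + 30 + 5 = 100 days (rest of January, February, March, April, May).
100 ÷ 7 = 14 full weeks with remainder 2, so 14 more Sundays after the first → 15.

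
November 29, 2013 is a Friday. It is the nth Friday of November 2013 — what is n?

Day 29 falls in week ⌈29/7⌉ of the month.
Days 1–7 hold the 1st Friday, 8–14 the 2nd, 15–21 the 3rd, 22–28 the 4th, 29–31 the 5th.
29 is in the range for the 5th.

5th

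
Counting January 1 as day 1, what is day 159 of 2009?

January has 31 days (159 − 31 = 128 remain).
February has 28 days (128 − 28 = 100 remain).
March has 31 days (100 − 31 = 69 remain).
April has 30 days (69 − 30 = 39 remain).
May has 31 days (39 − 31 = 8 remain).
8 into June → June 8.

2009-06-08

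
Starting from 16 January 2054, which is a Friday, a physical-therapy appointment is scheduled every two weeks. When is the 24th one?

4 December 2054

The 24th occurrence is 23 intervals after the first: 23 × 14 = 322 days after 16 January 2054.
January has 31 days — 15 days to the end of January leaves 307.
February has 28 days (279 left).
March has 31 days (248 left).
April has 30 days (218 left).
May has 31 days (187 left).
June has 30 days (157 left).
July has 31 days (126 left).
August has 31 days (95 left).
September has 30 days (65 left).
October has 31 days (34 left).
November has 30 days (4 left).
4 days into December → 4 December 2054.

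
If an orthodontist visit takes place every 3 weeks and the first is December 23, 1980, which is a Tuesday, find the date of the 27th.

June 22, 1982

The 27th occurrence is 26 intervals after the first: 26 × 21 = 546 days after December 23, 1980.
December has 31 days — 8 days to the end of December leaves 538.
1981 has 365 days (173 left).
January has 31 days (142 left).
February has 28 days (114 left).
March has 31 days (83 left).
April has 30 days (53 left).
May has 31 days (22 left).
22 days into June → June 22, 1982.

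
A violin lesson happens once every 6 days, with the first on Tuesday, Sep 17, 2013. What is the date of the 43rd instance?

The 43rd occurrence is 42 intervals after the first: 42 × 6 = 252 days after Sep 17, 2013.
Sep has 30 days — 13 days to the end of Sep leaves 239.
Oct has 31 days (208 left).
Nov has 30 days (178 left).
Dec has 31 days (147 left).
Jan has 31 days (116 left).
Feb has 28 days (88 left).
Mar has 31 days (57 left).
Apr has 30 days (27 left).
27 days into May → May 27, 2014.

May 27, 2014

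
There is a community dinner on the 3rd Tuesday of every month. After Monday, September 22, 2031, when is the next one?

October 21, 2031

September 2031 starts on a Monday; its first Tuesday is the 2nd, so the 3rd Tuesday is the 16th — September 16, 2031.
That is not after September 22, 2031, so look at October 2031.
October 2031 starts on a Wednesday; its first Tuesday is the 7th, so the 3rd Tuesday is the 21st — October 21, 2031.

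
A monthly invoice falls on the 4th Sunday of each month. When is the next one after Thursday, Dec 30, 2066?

Jan 23, 2067

Dec 2066 starts on a Wednesday; its first Sunday is the 5th, so the 4th Sunday is the 26th — Dec 26, 2066.
That is not after Dec 30, 2066, so look at Jan 2067.
Jan 2067 starts on a Saturday; its first Sunday is the 2nd, so the 4th Sunday is the 23rd — Jan 23, 2067.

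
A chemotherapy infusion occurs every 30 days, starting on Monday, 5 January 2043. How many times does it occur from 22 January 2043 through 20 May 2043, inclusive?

4

Occurrences land 30·i days after 5 January 2043 for i = 0, 1, 2, …
22 January 2043 is 17 days after the start; 17 ÷ 30 = 0 remainder 17; since the remainder is 17, round up to i = 1. First occurrence in the window: #2 on 4 February 2043 (1×30 = 30 days in).
20 May 2043 is 135 days after the start; 135 ÷ 30 = 4 remainder 15. Last occurrence in the window: #5 on 5 May 2043.
Occurrences #2 through #5: 4 in total.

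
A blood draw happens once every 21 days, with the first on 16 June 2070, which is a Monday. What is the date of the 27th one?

14 December 2071

The 27th occurrence is 26 intervals after the first: 26 × 21 = 546 days after 16 June 2070.
June has 30 days — 14 days to the end of June leaves 532.
From end of June to end of 2070 is 184 days (348 left).
January has 31 days (317 left).
February has 28 days (289 left).
March has 31 days (258 left).
April has 30 days (228 left).
May has 31 days (197 left).
June has 30 days (167 left).
July has 31 days (136 left).
August has 31 days (105 left).
September has 30 days (75 left).
October has 31 days (44 left).
November has 30 days (14 left).
14 days into December → 14 December 2071.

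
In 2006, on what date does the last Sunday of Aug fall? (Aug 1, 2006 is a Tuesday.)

Aug 2006 begins on a Tuesday, so the first Sunday is Aug 6 (5 days later).
Aug 2006 has 31 days. Adding weeks: 6, 13, 20, 27 — the last one ≤ 31 is the 27th.

Aug 27, 2006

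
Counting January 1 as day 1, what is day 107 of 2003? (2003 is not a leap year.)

Apr 17, 2003

Jan has 31 days (107 − 31 = 76 remain).
Feb has 28 days (76 − 28 = 48 remain).
Mar has 31 days (48 − 31 = 17 remain).
17 into Apr → Apr 17.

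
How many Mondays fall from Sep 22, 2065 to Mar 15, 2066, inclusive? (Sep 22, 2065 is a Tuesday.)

25

Sep 22, 2065 is a Tuesday; the first Monday on or after it is Sep 28, 2065 (6 days later).
From Sep 28, 2065 to Mar 15, 2066: 2 + 31 + 30 + 31 + 31 + 28 + 15 = 168 days (rest of Sep, Oct, Nov, Dec, Jan, Feb, Mar).
168 ÷ 7 = 24 full weeks with remainder 0, so 24 more Mondays after the first → 25.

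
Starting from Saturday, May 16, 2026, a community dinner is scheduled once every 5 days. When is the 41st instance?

Dec 2, 2026

The 41st occurrence is 40 intervals after the first: 40 × 5 = 200 days after May 16, 2026.
May has 31 days — 15 days to the end of May leaves 185.
Jun has 30 days (155 left).
Jul has 31 days (124 left).
Aug has 31 days (93 left).
Sep has 30 days (63 left).
Oct has 31 days (32 left).
Nov has 30 days (2 left).
2 days into Dec → Dec 2, 2026.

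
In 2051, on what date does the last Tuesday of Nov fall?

Nov 2051 begins on a Wednesday, so the first Tuesday is Nov 7 (6 days later).
Nov 2051 has 30 days. Adding weeks: 7, 14, 21, 28 — the last one ≤ 30 is the 28th.

Nov 28, 2051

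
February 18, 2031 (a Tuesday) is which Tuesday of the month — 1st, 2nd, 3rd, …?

3rd

Day 18 falls in week ⌈18/7⌉ of the month.
Days 1–7 hold the 1st Tuesday, 8–14 the 2nd, 15–21 the 3rd, 22–28 the 4th, 29–31 the 5th.
18 is in the range for the 3rd.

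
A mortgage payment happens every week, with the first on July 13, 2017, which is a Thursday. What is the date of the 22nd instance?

The 22nd occurrence is 21 intervals after the first: 21 × 7 = 147 days after July 13, 2017.
July has 31 days — 18 days to the end of July leaves 129.
August has 31 days (98 left).
September has 30 days (68 left).
October has 31 days (37 left).
November has 30 days (7 left).
7 days into December → December 7, 2017.

December 7, 2017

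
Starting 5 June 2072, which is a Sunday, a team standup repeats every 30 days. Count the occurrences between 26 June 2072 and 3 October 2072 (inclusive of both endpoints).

4

Occurrences land 30·i days after 5 June 2072 for i = 0, 1, 2, …
26 June 2072 is 21 days after the start; 21 ÷ 30 = 0 remainder 21; since the remainder is 21, round up to i = 1. First occurrence in the window: #2 on 5 July 2072 (1×30 = 30 days in).
3 October 2072 is 120 days after the start; 120 ÷ 30 = 4 remainder 0. Last occurrence in the window: #5 on 3 October 2072.
Occurrences #2 through #5: 4 in total.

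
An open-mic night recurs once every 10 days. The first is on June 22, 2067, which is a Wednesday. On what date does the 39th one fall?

The 39th occurrence is 38 intervals after the first: 38 × 10 = 380 days after June 22, 2067.
June has 30 days — 8 days to the end of June leaves 372.
July has 31 days (341 left).
August has 31 days (310 left).
September has 30 days (280 left).
October has 31 days (249 left).
November has 30 days (219 left).
December has 31 days (188 left).
January has 31 days (157 left).
February has 29 days (128 left).
March has 31 days (97 left).
April has 30 days (67 left).
May has 31 days (36 left).
June has 30 days (6 left).
6 days into July → July 6, 2068.

July 6, 2068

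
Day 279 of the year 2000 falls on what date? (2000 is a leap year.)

5 October 2000

January has 31 days (279 − 31 = 248 remain).
February has 29 days (248 − 29 = 219 remain).
March has 31 days (219 − 31 = 188 remain).
April has 30 days (188 − 30 = 158 remain).
May has 31 days (158 − 31 = 127 remain).
June has 30 days (127 − 30 = 97 remain).
July has 31 days (97 − 31 = 66 remain).
August has 31 days (66 − 31 = 35 remain).
September has 30 days (35 − 30 = 5 remain).
5 into October → October 5.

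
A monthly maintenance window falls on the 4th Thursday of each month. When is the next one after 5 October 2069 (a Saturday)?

October 2069 starts on a Tuesday; its first Thursday is the 3rd, so the 4th Thursday is the 24th — 24 October 2069.
24 October 2069 is after 5 October 2069, so that is the next one.

24 October 2069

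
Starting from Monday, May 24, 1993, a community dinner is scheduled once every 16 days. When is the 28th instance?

Jul 30, 1994

The 28th occurrence is 27 intervals after the first: 27 × 16 = 432 days after May 24, 1993.
May has 31 days — 7 days to the end of May leaves 425.
From end of May to end of 1993 is 214 days (211 left).
Jan has 31 days (180 left).
Feb has 28 days (152 left).
Mar has 31 days (121 left).
Apr has 30 days (91 left).
May has 31 days (60 left).
Jun has 30 days (30 left).
30 days into Jul → Jul 30, 1994.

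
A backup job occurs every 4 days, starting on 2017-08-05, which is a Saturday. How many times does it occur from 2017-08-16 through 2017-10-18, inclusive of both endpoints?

16

Occurrences land 4·i days after 2017-08-05 for i = 0, 1, 2, …
2017-08-16 is 11 days after the start; 11 ÷ 4 = 2 remainder 3; since the remainder is 3, round up to i = 3. First occurrence in the window: #4 on 2017-08-17 (3×4 = 12 days in).
2017-10-18 is 74 days after the start; 74 ÷ 4 = 18 remainder 2. Last occurrence in the window: #19 on 2017-10-16.
Occurrences #4 through #19: 16 in total.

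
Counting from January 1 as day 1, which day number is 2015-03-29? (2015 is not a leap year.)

Days in months before March: 31 + 28 = 59.
Plus 29 days into March → day 88.

88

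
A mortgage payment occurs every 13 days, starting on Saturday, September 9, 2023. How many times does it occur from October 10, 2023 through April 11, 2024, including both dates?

14

Occurrences land 13·i days after September 9, 2023 for i = 0, 1, 2, …
October 10, 2023 is 31 days after the start; 31 ÷ 13 = 2 remainder 5; since the remainder is 5, round up to i = 3. First occurrence in the window: #4 on October 18, 2023 (3×13 = 39 days in).
April 11, 2024 is 215 days after the start; 215 ÷ 13 = 16 remainder 7. Last occurrence in the window: #17 on April 4, 2024.
Occurrences #4 through #17: 14 in total.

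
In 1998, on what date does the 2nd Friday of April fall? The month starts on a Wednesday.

1998-04-10

April 1998 begins on a Wednesday, so the first Friday is April 3 (2 days later).
The 2nd Friday is 1 weeks later: 3 + 7 = 10.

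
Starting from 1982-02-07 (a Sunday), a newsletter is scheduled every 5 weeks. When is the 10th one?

The 10th occurrence is 9 intervals after the first: 9 × 35 = 315 days after 1982-02-07.
February has 28 days — 21 days to the end of February leaves 294.
March has 31 days (263 left).
April has 30 days (233 left).
May has 31 days (202 left).
June has 30 days (172 left).
July has 31 days (141 left).
August has 31 days (110 left).
September has 30 days (80 left).
October has 31 days (49 left).
November has 30 days (19 left).
19 days into December → 1982-12-19.

1982-12-19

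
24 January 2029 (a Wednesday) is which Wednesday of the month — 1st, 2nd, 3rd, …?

4th

Day 24 falls in week ⌈24/7⌉ of the month.
Days 1–7 hold the 1st Wednesday, 8–14 the 2nd, 15–21 the 3rd, 22–28 the 4th, 29–31 the 5th.
24 is in the range for the 4th.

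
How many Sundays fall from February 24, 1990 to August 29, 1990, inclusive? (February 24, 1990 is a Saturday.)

February 24, 1990 is a Saturday; the first Sunday on or after it is February 25, 1990 (1 day later).
From February 25, 1990 to August 29, 1990: 3 + 31 + 30 + 31 + 30 + 31 + 29 = 185 days (rest of February, March, April, May, June, July, August).
185 ÷ 7 = 26 full weeks with remainder 3, so 26 more Sundays after the first → 27.

27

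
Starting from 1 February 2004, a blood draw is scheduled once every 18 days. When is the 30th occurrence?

7 July 2005

The 30th occurrence is 29 intervals after the first: 29 × 18 = 522 days after 1 February 2004.
February has 29 days — 28 days to the end of February leaves 494.
From end of February to end of 2004 is 306 days (188 left).
January has 31 days (157 left).
February has 28 days (129 left).
March has 31 days (98 left).
April has 30 days (68 left).
May has 31 days (37 left).
June has 30 days (7 left).
7 days into July → 7 July 2005.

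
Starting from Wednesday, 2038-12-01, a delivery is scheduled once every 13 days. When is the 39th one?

The 39th occurrence is 38 intervals after the first: 38 × 13 = 494 days after 2038-12-01.
December has 31 days — 30 days to the end of December leaves 464.
2039 has 365 days (99 left).
January has 31 days (68 left).
February has 29 days (39 left).
March has 31 days (8 left).
8 days into April → 2040-04-08.

2040-04-08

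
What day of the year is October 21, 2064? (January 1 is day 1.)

Days in months before October: 31 + 29 + 31 + 30 + 31 + 30 + 31 + 31 + 30 = 274.
Plus 21 days into October → day 295.

295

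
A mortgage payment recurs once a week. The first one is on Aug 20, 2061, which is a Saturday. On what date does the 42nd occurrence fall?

Jun 3, 2062

The 42nd occurrence is 41 intervals after the first: 41 × 7 = 287 days after Aug 20, 2061.
Aug has 31 days — 11 days to the end of Aug leaves 276.
Sep has 30 days (246 left).
Oct has 31 days (215 left).
Nov has 30 days (185 left).
Dec has 31 days (154 left).
Jan has 31 days (123 left).
Feb has 28 days (95 left).
Mar has 31 days (64 left).
Apr has 30 days (34 left).
May has 31 days (3 left).
3 days into Jun → Jun 3, 2062.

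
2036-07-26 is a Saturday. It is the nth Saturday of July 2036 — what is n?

4th

Day 26 falls in week ⌈26/7⌉ of the month.
Days 1–7 hold the 1st Saturday, 8–14 the 2nd, 15–21 the 3rd, 22–28 the 4th, 29–31 the 5th.
26 is in the range for the 4th.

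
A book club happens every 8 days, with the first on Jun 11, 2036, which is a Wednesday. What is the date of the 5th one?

The 5th occurrence is 4 intervals after the first: 4 × 8 = 32 days after Jun 11, 2036.
Jun has 30 days — 19 days to the end of Jun leaves 13.
13 days into Jul → Jul 13, 2036.

Jul 13, 2036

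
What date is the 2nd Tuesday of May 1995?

May 1995 begins on a Monday, so the first Tuesday is May 2 (1 day later).
The 2nd Tuesday is 1 weeks later: 2 + 7 = 9.

May 9, 1995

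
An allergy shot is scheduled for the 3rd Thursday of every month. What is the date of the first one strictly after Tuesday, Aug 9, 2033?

Aug 2033 starts on a Monday; its first Thursday is the 4th, so the 3rd Thursday is the 18th — Aug 18, 2033.
Aug 18, 2033 is after Aug 9, 2033, so that is the next one.

Aug 18, 2033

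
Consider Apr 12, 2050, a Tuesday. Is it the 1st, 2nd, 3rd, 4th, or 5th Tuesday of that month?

Day 12 falls in week ⌈12/7⌉ of the month.
Days 1–7 hold the 1st Tuesday, 8–14 the 2nd, 15–21 the 3rd, 22–28 the 4th, 29–31 the 5th.
12 is in the range for the 2nd.

2nd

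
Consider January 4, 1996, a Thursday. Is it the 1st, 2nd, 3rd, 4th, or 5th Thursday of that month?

Day 4 falls in week ⌈4/7⌉ of the month.
Days 1–7 hold the 1st Thursday, 8–14 the 2nd, 15–21 the 3rd, 22–28 the 4th, 29–31 the 5th.
4 is in the range for the 1st.

1st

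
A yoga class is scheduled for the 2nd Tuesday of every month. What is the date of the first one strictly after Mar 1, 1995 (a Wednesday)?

Mar 14, 1995

Mar 1995 starts on a Wednesday; its first Tuesday is the 7th, so the 2nd Tuesday is the 14th — Mar 14, 1995.
Mar 14, 1995 is after Mar 1, 1995, so that is the next one.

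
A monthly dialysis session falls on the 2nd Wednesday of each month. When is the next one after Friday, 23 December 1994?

11 January 1995

December 1994 starts on a Thursday; its first Wednesday is the 7th, so the 2nd Wednesday is the 14th — 14 December 1994.
That is not after 23 December 1994, so look at January 1995.
January 1995 starts on a Sunday; its first Wednesday is the 4th, so the 2nd Wednesday is the 11th — 11 January 1995.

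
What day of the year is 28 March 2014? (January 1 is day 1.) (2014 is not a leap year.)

87

Days in months before March: 31 + 28 = 59.
Plus 28 days into March → day 87.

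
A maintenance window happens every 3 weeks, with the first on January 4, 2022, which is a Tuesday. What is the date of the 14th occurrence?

The 14th occurrence is 13 intervals after the first: 13 × 21 = 273 days after January 4, 2022.
January has 31 days — 27 days to the end of January leaves 246.
February has 28 days (218 left).
March has 31 days (187 left).
April has 30 days (157 left).
May has 31 days (126 left).
June has 30 days (96 left).
July has 31 days (65 left).
August has 31 days (34 left).
September has 30 days (4 left).
4 days into October → October 4, 2022.

October 4, 2022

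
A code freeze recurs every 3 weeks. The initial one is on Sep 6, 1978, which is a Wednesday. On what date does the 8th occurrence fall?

The 8th occurrence is 7 intervals after the first: 7 × 21 = 147 days after Sep 6, 1978.
Sep has 30 days — 24 days to the end of Sep leaves 123.
Oct has 31 days (92 left).
Nov has 30 days (62 left).
Dec has 31 days (31 left).
31 days into Jan → Jan 31, 1979.

Jan 31, 1979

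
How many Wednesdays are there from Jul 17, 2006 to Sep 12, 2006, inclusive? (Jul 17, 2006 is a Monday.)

Jul 17, 2006 is a Monday; the first Wednesday on or after it is Jul 19, 2006 (2 days later).
From Jul 19, 2006 to Sep 12, 2006: 12 + 31 + 12 = 55 days (rest of Jul, Aug, Sep).
55 ÷ 7 = 7 full weeks with remainder 6, so 7 more Wednesdays after the first → 8.

8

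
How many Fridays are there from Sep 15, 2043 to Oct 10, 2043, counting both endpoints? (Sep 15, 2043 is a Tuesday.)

4

Sep 15, 2043 is a Tuesday; the first Friday on or after it is Sep 18, 2043 (3 days later).
From Sep 18, 2043 to Oct 10, 2043: 12 + 10 = 22 days (rest of Sep, Oct).
22 ÷ 7 = 3 full weeks with remainder 1, so 3 more Fridays after the first → 4.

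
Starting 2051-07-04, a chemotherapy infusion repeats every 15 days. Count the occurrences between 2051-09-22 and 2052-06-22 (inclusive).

Occurrences land 15·i days after 2051-07-04 for i = 0, 1, 2, …
2051-09-22 is 80 days after the start; 80 ÷ 15 = 5 remainder 5; since the remainder is 5, round up to i = 6. First occurrence in the window: #7 on 2051-10-02 (6×15 = 90 days in).
2052-06-22 is 354 days after the start; 354 ÷ 15 = 23 remainder 9. Last occurrence in the window: #24 on 2052-06-13.
Occurrences #7 through #24: 18 in total.

18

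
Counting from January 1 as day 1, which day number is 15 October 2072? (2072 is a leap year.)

Days in months before October: 31 + 29 + 31 + 30 + 31 + 30 + 31 + 31 + 30 = 274.
Plus 15 days into October → day 289.

289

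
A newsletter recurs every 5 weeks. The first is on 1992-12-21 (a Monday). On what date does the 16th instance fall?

1994-05-30

The 16th occurrence is 15 intervals after the first: 15 × 35 = 525 days after 1992-12-21.
December has 31 days — 10 days to the end of December leaves 515.
1993 has 365 days (150 left).
January has 31 days (119 left).
February has 28 days (91 left).
March has 31 days (60 left).
April has 30 days (30 left).
30 days into May → 1994-05-30.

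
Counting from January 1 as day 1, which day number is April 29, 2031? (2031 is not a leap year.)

119

Days in months before April: 31 + 28 + 31 = 90.
Plus 29 days into April → day 119.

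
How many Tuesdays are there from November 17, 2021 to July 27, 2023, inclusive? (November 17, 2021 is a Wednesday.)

88

November 17, 2021 is a Wednesday; the first Tuesday on or after it is November 23, 2021 (6 days later).
From November 23, 2021 to July 27, 2023: 38 + 365 + 208 = 611 days (rest of 2021, 2022, to July 27, 2023 in 2023).
611 ÷ 7 = 87 full weeks with remainder 2, so 87 more Tuesdays after the first → 88.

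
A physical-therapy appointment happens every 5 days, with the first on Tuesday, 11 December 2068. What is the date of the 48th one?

3 August 2069

The 48th occurrence is 47 intervals after the first: 47 × 5 = 235 days after 11 December 2068.
December has 31 days — 20 days to the end of December leaves 215.
January has 31 days (184 left).
February has 28 days (156 left).
March has 31 days (125 left).
April has 30 days (95 left).
May has 31 days (64 left).
June has 30 days (34 left).
July has 31 days (3 left).
3 days into August → 3 August 2069.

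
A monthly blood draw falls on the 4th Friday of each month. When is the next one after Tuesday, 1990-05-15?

1990-05-25

May 1990 starts on a Tuesday; its first Friday is the 4th, so the 4th Friday is the 25th — 1990-05-25.
1990-05-25 is after 1990-05-15, so that is the next one.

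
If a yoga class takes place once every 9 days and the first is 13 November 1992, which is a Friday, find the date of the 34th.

The 34th occurrence is 33 intervals after the first: 33 × 9 = 297 days after 13 November 1992.
November has 30 days — 17 days to the end of November leaves 280.
December has 31 days (249 left).
January has 31 days (218 left).
February has 28 days (190 left).
March has 31 days (159 left).
April has 30 days (129 left).
May has 31 days (98 left).
June has 30 days (68 left).
July has 31 days (37 left).
August has 31 days (6 left).
6 days into September → 6 September 1993.

6 September 1993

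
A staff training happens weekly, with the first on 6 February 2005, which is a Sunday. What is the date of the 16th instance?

The 16th occurrence is 15 intervals after the first: 15 × 7 = 105 days after 6 February 2005.
February has 28 days — 22 days to the end of February leaves 83.
March has 31 days (52 left).
April has 30 days (22 left).
22 days into May → 22 May 2005.

22 May 2005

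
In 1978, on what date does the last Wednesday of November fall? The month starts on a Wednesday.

November 1978 begins on a Wednesday, so the first Wednesday is November 1.
November 1978 has 30 days. Adding weeks: 1, 8, 15, 22, 29 — the last one ≤ 30 is the 29th.

29 November 1978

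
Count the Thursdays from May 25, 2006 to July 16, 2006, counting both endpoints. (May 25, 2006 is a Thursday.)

8

May 25, 2006 is a Thursday; the first Thursday on or after it is May 25, 2006.
From May 25, 2006 to July 16, 2006: 6 + 30 + 16 = 52 days (rest of May, June, July).
52 ÷ 7 = 7 full weeks with remainder 3, so 7 more Thursdays after the first → 8.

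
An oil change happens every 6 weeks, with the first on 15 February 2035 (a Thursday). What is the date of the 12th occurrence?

22 May 2036

The 12th occurrence is 11 intervals after the first: 11 × 42 = 462 days after 15 February 2035.
February has 28 days — 13 days to the end of February leaves 449.
From end of February to end of 2035 is 306 days (143 left).
January has 31 days (112 left).
February has 29 days (83 left).
March has 31 days (52 left).
April has 30 days (22 left).
22 days into May → 22 May 2036.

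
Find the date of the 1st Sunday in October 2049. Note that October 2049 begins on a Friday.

October 2049 begins on a Friday, so the first Sunday is October 3 (2 days later).

3 October 2049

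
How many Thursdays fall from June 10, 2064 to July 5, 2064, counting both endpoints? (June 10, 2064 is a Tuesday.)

June 10, 2064 is a Tuesday; the first Thursday on or after it is June 12, 2064 (2 days later).
From June 12, 2064 to July 5, 2064: 18 + 5 = 23 days (rest of June, July).
23 ÷ 7 = 3 full weeks with remainder 2, so 3 more Thursdays after the first → 4.

4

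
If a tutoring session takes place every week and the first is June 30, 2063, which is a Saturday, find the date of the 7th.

August 11, 2063

The 7th occurrence is 6 intervals after the first: 6 × 7 = 42 days after June 30, 2063.
June has 30 days — 0 days to the end of June leaves 42.
July has 31 days (11 left).
11 days into August → August 11, 2063.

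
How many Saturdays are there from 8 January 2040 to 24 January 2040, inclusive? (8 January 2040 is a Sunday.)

2

8 January 2040 is a Sunday; the first Saturday on or after it is 14 January 2040 (6 days later).
From 14 January 2040 to 24 January 2040 is 24 − 14 = 10 days.
10 ÷ 7 = 1 full weeks with remainder 3, so 1 more Saturdays after the first → 2.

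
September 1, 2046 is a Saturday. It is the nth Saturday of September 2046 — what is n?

Day 1 falls in week ⌈1/7⌉ of the month.
Days 1–7 hold the 1st Saturday, 8–14 the 2nd, 15–21 the 3rd, 22–28 the 4th, 29–31 the 5th.
1 is in the range for the 1st.

1st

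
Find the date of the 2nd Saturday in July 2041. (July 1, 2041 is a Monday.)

2041-07-13

July 2041 begins on a Monday, so the first Saturday is July 6 (5 days later).
The 2nd Saturday is 1 weeks later: 6 + 7 = 13.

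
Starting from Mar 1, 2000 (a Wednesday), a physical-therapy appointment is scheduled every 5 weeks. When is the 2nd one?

Apr 5, 2000

The 2nd occurrence is 1 interval after the first: 1 × 35 = 35 days after Mar 1, 2000.
Mar has 31 days — 30 days to the end of Mar leaves 5.
5 days into Apr → Apr 5, 2000.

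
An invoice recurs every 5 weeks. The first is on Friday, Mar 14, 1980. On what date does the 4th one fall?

The 4th occurrence is 3 intervals after the first: 3 × 35 = 105 days after Mar 14, 1980.
Mar has 31 days — 17 days to the end of Mar leaves 88.
Apr has 30 days (58 left).
May has 31 days (27 left).
27 days into Jun → Jun 27, 1980.

Jun 27, 1980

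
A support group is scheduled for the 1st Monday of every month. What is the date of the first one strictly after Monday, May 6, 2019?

Jun 3, 2019

May 2019 starts on a Wednesday, so its 1st Monday is May 6, 2019 (5 days in).
That is not after May 6, 2019, so look at Jun 2019.
Jun 2019 starts on a Saturday, so its 1st Monday is Jun 3, 2019 (2 days in).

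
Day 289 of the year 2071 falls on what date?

October 16, 2071

January has 31 days (289 − 31 = 258 remain).
February has 28 days (258 − 28 = 230 remain).
March has 31 days (230 − 31 = 199 remain).
April has 30 days (199 − 30 = 169 remain).
May has 31 days (169 − 31 = 138 remain).
June has 30 days (138 − 30 = 108 remain).
July has 31 days (108 − 31 = 77 remain).
August has 31 days (77 − 31 = 46 remain).
September has 30 days (46 − 30 = 16 remain).
16 into October → October 16.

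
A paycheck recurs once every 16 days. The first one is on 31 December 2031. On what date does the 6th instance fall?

The 6th occurrence is 5 intervals after the first: 5 × 16 = 80 days after 31 December 2031.
December has 31 days — 0 days to the end of December leaves 80.
January has 31 days (49 left).
February has 29 days (20 left).
20 days into March → 20 March 2032.

20 March 2032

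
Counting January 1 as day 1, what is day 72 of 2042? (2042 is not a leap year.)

January has 31 days (72 − 31 = 41 remain).
February has 28 days (41 − 28 = 13 remain).
13 into March → March 13.

13 March 2042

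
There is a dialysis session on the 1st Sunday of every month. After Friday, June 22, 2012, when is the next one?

July 1, 2012

June 2012 starts on a Friday, so its 1st Sunday is June 3, 2012 (2 days in).
That is not after June 22, 2012, so look at July 2012.
July 2012 starts on a Sunday, so its 1st Sunday is July 1, 2012.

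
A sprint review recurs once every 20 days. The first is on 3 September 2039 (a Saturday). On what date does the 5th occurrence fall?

The 5th occurrence is 4 intervals after the first: 4 × 20 = 80 days after 3 September 2039.
September has 30 days — 27 days to the end of September leaves 53.
October has 31 days (22 left).
22 days into November → 22 November 2039.

22 November 2039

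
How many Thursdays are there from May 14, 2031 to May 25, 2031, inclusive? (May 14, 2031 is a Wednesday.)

May 14, 2031 is a Wednesday; the first Thursday on or after it is May 15, 2031 (1 day later).
From May 15, 2031 to May 25, 2031 is 25 − 15 = 10 days.
10 ÷ 7 = 1 full weeks with remainder 3, so 1 more Thursdays after the first → 2.

2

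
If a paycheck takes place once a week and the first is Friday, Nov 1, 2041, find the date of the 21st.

The 21st occurrence is 20 intervals after the first: 20 × 7 = 140 days after Nov 1, 2041.
Nov has 30 days — 29 days to the end of Nov leaves 111.
Dec has 31 days (80 left).
Jan has 31 days (49 left).
Feb has 28 days (21 left).
21 days into Mar → Mar 21, 2042.

Mar 21, 2042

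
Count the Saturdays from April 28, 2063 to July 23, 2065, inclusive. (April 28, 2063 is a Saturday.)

April 28, 2063 is a Saturday; the first Saturday on or after it is April 28, 2063.
From April 28, 2063 to July 23, 2065: 247 + 366 + 204 = 817 days (rest of 2063, 2064, to July 23, 2065 in 2065).
817 ÷ 7 = 116 full weeks with remainder 5, so 116 more Saturdays after the first → 117.

117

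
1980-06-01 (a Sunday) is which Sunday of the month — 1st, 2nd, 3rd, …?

1st

Day 1 falls in week ⌈1/7⌉ of the month.
Days 1–7 hold the 1st Sunday, 8–14 the 2nd, 15–21 the 3rd, 22–28 the 4th, 29–31 the 5th.
1 is in the range for the 1st.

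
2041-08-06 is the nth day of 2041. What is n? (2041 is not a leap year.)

218

Days in months before August: 31 + 28 + 31 + 30 + 31 + 30 + 31 = 212.
Plus 6 days into August → day 218.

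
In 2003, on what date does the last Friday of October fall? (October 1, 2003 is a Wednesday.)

October 2003 begins on a Wednesday, so the first Friday is October 3 (2 days later).
October 2003 has 31 days. Adding weeks: 3, 10, 17, 24, 31 — the last one ≤ 31 is the 31st.

October 31, 2003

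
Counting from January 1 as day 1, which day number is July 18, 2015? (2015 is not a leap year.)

199

Days in months before July: 31 + 28 + 31 + 30 + 31 + 30 = 181.
Plus 18 days into July → day 199.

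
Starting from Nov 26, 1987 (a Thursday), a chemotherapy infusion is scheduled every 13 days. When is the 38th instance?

The 38th occurrence is 37 intervals after the first: 37 × 13 = 481 days after Nov 26, 1987.
Nov has 30 days — 4 days to the end of Nov leaves 477.
From end of Nov to end of 1987 is 31 days (446 left).
1988 has 366 days (80 left).
Jan has 31 days (49 left).
Feb has 28 days (21 left).
21 days into Mar → Mar 21, 1989.

Mar 21, 1989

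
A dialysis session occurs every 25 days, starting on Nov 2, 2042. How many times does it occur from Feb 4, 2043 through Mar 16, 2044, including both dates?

17

Occurrences land 25·i days after Nov 2, 2042 for i = 0, 1, 2, …
Feb 4, 2043 is 94 days after the start; 94 ÷ 25 = 3 remainder 19; since the remainder is 19, round up to i = 4. First occurrence in the window: #5 on Feb 10, 2043 (4×25 = 100 days in).
Mar 16, 2044 is 500 days after the start; 500 ÷ 25 = 20 remainder 0. Last occurrence in the window: #21 on Mar 16, 2044.
Occurrences #5 through #21: 17 in total.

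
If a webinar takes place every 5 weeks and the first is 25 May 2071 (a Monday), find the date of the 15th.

The 15th occurrence is 14 intervals after the first: 14 × 35 = 490 days after 25 May 2071.
May has 31 days — 6 days to the end of May leaves 484.
From end of May to end of 2071 is 214 days (270 left).
January has 31 days (239 left).
February has 29 days (210 left).
March has 31 days (179 left).
April has 30 days (149 left).
May has 31 days (118 left).
June has 30 days (88 left).
July has 31 days (57 left).
August has 31 days (26 left).
26 days into September → 26 September 2072.

26 September 2072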